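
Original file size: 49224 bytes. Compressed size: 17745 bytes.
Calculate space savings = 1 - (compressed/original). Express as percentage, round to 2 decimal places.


ratio = compressed/original = 17745/49224 = 0.360495
savings = 1 - ratio = 1 - 0.360495 = 0.639505
as a percentage: 0.639505 * 100 = 63.95%

Space savings = 1 - 17745/49224 = 63.95%


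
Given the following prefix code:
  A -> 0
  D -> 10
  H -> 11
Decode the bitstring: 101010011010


Decoding step by step:
Bits 10 -> D
Bits 10 -> D
Bits 10 -> D
Bits 0 -> A
Bits 11 -> H
Bits 0 -> A
Bits 10 -> D


Decoded message: DDDAHAD


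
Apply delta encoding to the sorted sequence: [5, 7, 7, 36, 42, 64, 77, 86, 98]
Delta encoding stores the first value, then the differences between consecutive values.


First value: 5
Deltas:
  7 - 5 = 2
  7 - 7 = 0
  36 - 7 = 29
  42 - 36 = 6
  64 - 42 = 22
  77 - 64 = 13
  86 - 77 = 9
  98 - 86 = 12


Delta encoded: [5, 2, 0, 29, 6, 22, 13, 9, 12]


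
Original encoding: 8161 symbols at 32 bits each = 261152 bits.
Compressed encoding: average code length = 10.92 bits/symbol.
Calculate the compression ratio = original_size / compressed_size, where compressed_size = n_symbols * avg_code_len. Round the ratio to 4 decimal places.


original_size = n_symbols * orig_bits = 8161 * 32 = 261152 bits
compressed_size = n_symbols * avg_code_len = 8161 * 10.92 = 89118.12 bits
ratio = original_size / compressed_size = 261152 / 89118.12 = 2.9304

Compression ratio = 2.9304


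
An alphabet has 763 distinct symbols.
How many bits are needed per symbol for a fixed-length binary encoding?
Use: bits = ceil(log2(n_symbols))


log2(763) = 9.5755
Bracket: 2^9 = 512 < 763 <= 2^10 = 1024
So ceil(log2(763)) = 10

bits = ceil(log2(763)) = ceil(9.5755) = 10 bits


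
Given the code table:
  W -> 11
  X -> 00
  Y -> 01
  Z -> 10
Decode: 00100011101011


Decoding:
00 -> X
10 -> Z
00 -> X
11 -> W
10 -> Z
10 -> Z
11 -> W


Result: XZXWZZW


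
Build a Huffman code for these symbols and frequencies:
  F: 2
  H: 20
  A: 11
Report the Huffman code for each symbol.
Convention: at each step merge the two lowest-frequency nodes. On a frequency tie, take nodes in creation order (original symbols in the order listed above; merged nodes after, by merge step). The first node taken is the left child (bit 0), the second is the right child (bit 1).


Huffman tree construction:
Step 1: Merge F(2) + A(11) = 13
Step 2: Merge (F+A)(13) + H(20) = 33
Read each symbol's code off the tree from the root (left child = 0, right child = 1).

Codes:
  F: 00 (length 2)
  H: 1 (length 1)
  A: 01 (length 2)
Average code length: 46/33 = 1.3939 bits/symbol


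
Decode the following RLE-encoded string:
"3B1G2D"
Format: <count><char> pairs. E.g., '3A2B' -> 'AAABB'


Expanding each <count><char> pair:
  3B -> 'BBB'
  1G -> 'G'
  2D -> 'DD'

Decoded = BBBGDD


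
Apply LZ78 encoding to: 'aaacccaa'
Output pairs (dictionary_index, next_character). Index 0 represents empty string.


LZ78 encoding steps:
Dictionary: {0: ''}
Step 1: w='' (idx 0), next='a' -> output (0, 'a'), add 'a' as idx 1
Step 2: w='a' (idx 1), next='a' -> output (1, 'a'), add 'aa' as idx 2
Step 3: w='' (idx 0), next='c' -> output (0, 'c'), add 'c' as idx 3
Step 4: w='c' (idx 3), next='c' -> output (3, 'c'), add 'cc' as idx 4
Step 5: w='aa' (idx 2), end of input -> output (2, '')


Encoded: [(0, 'a'), (1, 'a'), (0, 'c'), (3, 'c'), (2, '')]


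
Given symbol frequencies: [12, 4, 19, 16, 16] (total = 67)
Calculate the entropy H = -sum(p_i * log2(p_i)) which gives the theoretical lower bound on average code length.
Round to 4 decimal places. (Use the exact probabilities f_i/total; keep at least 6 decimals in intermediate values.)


Per-symbol terms -p_i * log2(p_i) with p_i = f_i/67:
  p = 12/67 = 0.179104: log2(p) = -2.481127, -p*log2(p) = 0.444381
  p = 4/67 = 0.059701: log2(p) = -4.066089, -p*log2(p) = 0.242752
  p = 19/67 = 0.283582: log2(p) = -1.818162, -p*log2(p) = 0.515598
  p = 16/67 = 0.238806: log2(p) = -2.066089, -p*log2(p) = 0.493394
  p = 16/67 = 0.238806: log2(p) = -2.066089, -p*log2(p) = 0.493394
H = 0.444381 + 0.242752 + 0.515598 + 0.493394 + 0.493394 = 2.189519

H = 2.1895 bits/symbol


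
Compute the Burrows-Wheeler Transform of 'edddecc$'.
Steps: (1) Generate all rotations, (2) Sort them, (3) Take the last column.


Rotations (sorted):
  0: $edddecc -> last char: c
  1: c$edddec -> last char: c
  2: cc$eddde -> last char: e
  3: dddecc$e -> last char: e
  4: ddecc$ed -> last char: d
  5: decc$edd -> last char: d
  6: ecc$eddd -> last char: d
  7: edddecc$ -> last char: $


BWT = cceeddd$


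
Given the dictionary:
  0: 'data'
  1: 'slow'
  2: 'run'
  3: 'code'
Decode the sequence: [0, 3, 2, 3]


Look up each index in the dictionary:
  0 -> 'data'
  3 -> 'code'
  2 -> 'run'
  3 -> 'code'

Decoded: "data code run code"


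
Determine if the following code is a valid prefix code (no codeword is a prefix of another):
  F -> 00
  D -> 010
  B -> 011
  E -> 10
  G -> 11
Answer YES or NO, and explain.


Checking each pair (does one codeword prefix another?):
  F='00' vs D='010': no prefix
  F='00' vs B='011': no prefix
  F='00' vs E='10': no prefix
  F='00' vs G='11': no prefix
  D='010' vs F='00': no prefix
  D='010' vs B='011': no prefix
  D='010' vs E='10': no prefix
  D='010' vs G='11': no prefix
  B='011' vs F='00': no prefix
  B='011' vs D='010': no prefix
  B='011' vs E='10': no prefix
  B='011' vs G='11': no prefix
  E='10' vs F='00': no prefix
  E='10' vs D='010': no prefix
  E='10' vs B='011': no prefix
  E='10' vs G='11': no prefix
  G='11' vs F='00': no prefix
  G='11' vs D='010': no prefix
  G='11' vs B='011': no prefix
  G='11' vs E='10': no prefix
No violation found over all pairs.

YES -- this is a valid prefix code. No codeword is a prefix of any other codeword.


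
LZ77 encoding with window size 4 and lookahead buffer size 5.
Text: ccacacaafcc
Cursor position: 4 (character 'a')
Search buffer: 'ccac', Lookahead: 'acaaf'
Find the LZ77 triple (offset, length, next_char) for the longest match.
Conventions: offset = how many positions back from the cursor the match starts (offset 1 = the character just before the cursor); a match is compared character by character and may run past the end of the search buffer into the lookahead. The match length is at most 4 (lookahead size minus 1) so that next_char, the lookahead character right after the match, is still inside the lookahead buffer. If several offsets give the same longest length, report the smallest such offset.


Try each offset into the search buffer:
  offset=1 (pos 3, char 'c'): match length 0
  offset=2 (pos 2, char 'a'): match length 3
  offset=3 (pos 1, char 'c'): match length 0
  offset=4 (pos 0, char 'c'): match length 0
Longest match has length 3 at offset 2.
next_char = character at position 4 + 3 = 7 -> 'a'

Best match: offset=2, length=3 (matching 'aca' starting at position 2)
LZ77 triple: (2, 3, 'a')


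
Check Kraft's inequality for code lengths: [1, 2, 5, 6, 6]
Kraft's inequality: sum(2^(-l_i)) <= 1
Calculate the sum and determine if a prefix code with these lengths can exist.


Sum = 2^(-1) + 2^(-2) + 2^(-5) + 2^(-6) + 2^(-6)
    = 0.5 + 0.25 + 0.03125 + 0.015625 + 0.015625
    = 52/64 = 0.8125
Since 0.8125 <= 1, Kraft's inequality IS satisfied.
A prefix code with these lengths CAN exist.

Kraft sum = 0.8125. Satisfied.


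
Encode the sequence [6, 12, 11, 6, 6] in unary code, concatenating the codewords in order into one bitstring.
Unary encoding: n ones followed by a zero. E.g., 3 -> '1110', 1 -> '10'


Encode each number as n ones followed by a terminating 0:
  6 -> 1111110 (7 bits)
  12 -> 1111111111110 (13 bits)
  11 -> 111111111110 (12 bits)
  6 -> 1111110 (7 bits)
  6 -> 1111110 (7 bits)
Total length = 7 + 13 + 12 + 7 + 7 = 46 bits.

Unary([6, 12, 11, 6, 6]) = 1111110111111111111011111111111011111101111110 (46 bits)


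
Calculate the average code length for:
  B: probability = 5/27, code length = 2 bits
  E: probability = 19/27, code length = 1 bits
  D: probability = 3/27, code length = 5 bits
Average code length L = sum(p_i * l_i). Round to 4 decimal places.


Weighted contributions p_i * l_i:
  B: (5/27) * 2 = 10/27
  E: (19/27) * 1 = 19/27
  D: (3/27) * 5 = 15/27
Sum = (10 + 19 + 15)/27 = 44/27

L = 44/27 = 1.6296 bits/symbol


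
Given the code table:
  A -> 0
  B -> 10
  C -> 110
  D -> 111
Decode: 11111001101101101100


Decoding:
111 -> D
110 -> C
0 -> A
110 -> C
110 -> C
110 -> C
110 -> C
0 -> A


Result: DCACCCCA


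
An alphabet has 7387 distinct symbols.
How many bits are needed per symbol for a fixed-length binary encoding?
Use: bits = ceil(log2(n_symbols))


log2(7387) = 12.8508
Bracket: 2^12 = 4096 < 7387 <= 2^13 = 8192
So ceil(log2(7387)) = 13

bits = ceil(log2(7387)) = ceil(12.8508) = 13 bits


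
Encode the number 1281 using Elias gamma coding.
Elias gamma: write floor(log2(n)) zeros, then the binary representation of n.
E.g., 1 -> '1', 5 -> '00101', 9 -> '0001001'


num_bits = floor(log2(1281)) + 1 = 11
leading_zeros = num_bits - 1 = 10
binary(1281) = 10100000001

Elias gamma(1281) = '0000000000' + '10100000001' = 000000000010100000001 (21 bits)


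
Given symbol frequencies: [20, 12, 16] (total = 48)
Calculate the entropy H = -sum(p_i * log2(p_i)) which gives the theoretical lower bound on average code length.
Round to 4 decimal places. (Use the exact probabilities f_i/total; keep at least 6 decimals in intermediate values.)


Per-symbol terms -p_i * log2(p_i) with p_i = f_i/48:
  p = 20/48 = 0.416667: log2(p) = -1.263034, -p*log2(p) = 0.526264
  p = 12/48 = 0.250000: log2(p) = -2.000000, -p*log2(p) = 0.500000
  p = 16/48 = 0.333333: log2(p) = -1.584963, -p*log2(p) = 0.528321
H = 0.526264 + 0.500000 + 0.528321 = 1.554585

H = 1.5546 bits/symbol


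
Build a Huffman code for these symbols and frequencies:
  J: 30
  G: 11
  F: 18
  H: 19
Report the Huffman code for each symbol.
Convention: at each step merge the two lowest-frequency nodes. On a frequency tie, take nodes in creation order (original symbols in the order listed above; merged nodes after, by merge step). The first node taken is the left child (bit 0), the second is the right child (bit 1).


Huffman tree construction:
Step 1: Merge G(11) + F(18) = 29
Step 2: Merge H(19) + (G+F)(29) = 48
Step 3: Merge J(30) + (H+(G+F))(48) = 78
Read each symbol's code off the tree from the root (left child = 0, right child = 1).

Codes:
  J: 0 (length 1)
  G: 110 (length 3)
  F: 111 (length 3)
  H: 10 (length 2)
Average code length: 155/78 = 1.9872 bits/symbol


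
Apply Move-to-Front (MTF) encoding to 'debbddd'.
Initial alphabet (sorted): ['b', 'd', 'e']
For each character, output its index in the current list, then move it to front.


MTF encoding:
'd': index 1 in ['b', 'd', 'e'] -> ['d', 'b', 'e']
'e': index 2 in ['d', 'b', 'e'] -> ['e', 'd', 'b']
'b': index 2 in ['e', 'd', 'b'] -> ['b', 'e', 'd']
'b': index 0 in ['b', 'e', 'd'] -> ['b', 'e', 'd']
'd': index 2 in ['b', 'e', 'd'] -> ['d', 'b', 'e']
'd': index 0 in ['d', 'b', 'e'] -> ['d', 'b', 'e']
'd': index 0 in ['d', 'b', 'e'] -> ['d', 'b', 'e']


Output: [1, 2, 2, 0, 2, 0, 0]


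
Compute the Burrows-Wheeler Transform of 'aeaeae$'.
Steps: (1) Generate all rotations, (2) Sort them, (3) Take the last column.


Rotations (sorted):
  0: $aeaeae -> last char: e
  1: ae$aeae -> last char: e
  2: aeae$ae -> last char: e
  3: aeaeae$ -> last char: $
  4: e$aeaea -> last char: a
  5: eae$aea -> last char: a
  6: eaeae$a -> last char: a


BWT = eee$aaa


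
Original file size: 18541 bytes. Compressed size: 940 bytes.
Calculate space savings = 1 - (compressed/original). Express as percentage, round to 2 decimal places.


ratio = compressed/original = 940/18541 = 0.050698
savings = 1 - ratio = 1 - 0.050698 = 0.949302
as a percentage: 0.949302 * 100 = 94.93%

Space savings = 1 - 940/18541 = 94.93%


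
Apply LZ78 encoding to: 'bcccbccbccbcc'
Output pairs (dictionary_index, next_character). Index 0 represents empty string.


LZ78 encoding steps:
Dictionary: {0: ''}
Step 1: w='' (idx 0), next='b' -> output (0, 'b'), add 'b' as idx 1
Step 2: w='' (idx 0), next='c' -> output (0, 'c'), add 'c' as idx 2
Step 3: w='c' (idx 2), next='c' -> output (2, 'c'), add 'cc' as idx 3
Step 4: w='b' (idx 1), next='c' -> output (1, 'c'), add 'bc' as idx 4
Step 5: w='c' (idx 2), next='b' -> output (2, 'b'), add 'cb' as idx 5
Step 6: w='cc' (idx 3), next='b' -> output (3, 'b'), add 'ccb' as idx 6
Step 7: w='cc' (idx 3), end of input -> output (3, '')


Encoded: [(0, 'b'), (0, 'c'), (2, 'c'), (1, 'c'), (2, 'b'), (3, 'b'), (3, '')]


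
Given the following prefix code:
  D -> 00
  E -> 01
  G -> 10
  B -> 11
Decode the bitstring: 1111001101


Decoding step by step:
Bits 11 -> B
Bits 11 -> B
Bits 00 -> D
Bits 11 -> B
Bits 01 -> E


Decoded message: BBDBE


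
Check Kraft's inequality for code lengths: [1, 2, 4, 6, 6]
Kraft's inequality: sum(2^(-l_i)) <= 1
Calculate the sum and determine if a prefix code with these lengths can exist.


Sum = 2^(-1) + 2^(-2) + 2^(-4) + 2^(-6) + 2^(-6)
    = 0.5 + 0.25 + 0.0625 + 0.015625 + 0.015625
    = 54/64 = 0.84375
Since 0.84375 <= 1, Kraft's inequality IS satisfied.
A prefix code with these lengths CAN exist.

Kraft sum = 0.84375. Satisfied.


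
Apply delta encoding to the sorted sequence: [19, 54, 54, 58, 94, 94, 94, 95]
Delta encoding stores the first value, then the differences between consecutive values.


First value: 19
Deltas:
  54 - 19 = 35
  54 - 54 = 0
  58 - 54 = 4
  94 - 58 = 36
  94 - 94 = 0
  94 - 94 = 0
  95 - 94 = 1


Delta encoded: [19, 35, 0, 4, 36, 0, 0, 1]


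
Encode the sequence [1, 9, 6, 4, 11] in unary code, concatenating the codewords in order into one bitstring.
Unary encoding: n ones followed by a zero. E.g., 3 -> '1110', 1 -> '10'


Encode each number as n ones followed by a terminating 0:
  1 -> 10 (2 bits)
  9 -> 1111111110 (10 bits)
  6 -> 1111110 (7 bits)
  4 -> 11110 (5 bits)
  11 -> 111111111110 (12 bits)
Total length = 2 + 10 + 7 + 5 + 12 = 36 bits.

Unary([1, 9, 6, 4, 11]) = 101111111110111111011110111111111110 (36 bits)


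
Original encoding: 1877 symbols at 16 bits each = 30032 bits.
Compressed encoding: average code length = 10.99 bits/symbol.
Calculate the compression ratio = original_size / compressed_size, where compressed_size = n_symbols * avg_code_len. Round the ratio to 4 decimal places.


original_size = n_symbols * orig_bits = 1877 * 16 = 30032 bits
compressed_size = n_symbols * avg_code_len = 1877 * 10.99 = 20628.23 bits
ratio = original_size / compressed_size = 30032 / 20628.23 = 1.4559

Compression ratio = 1.4559


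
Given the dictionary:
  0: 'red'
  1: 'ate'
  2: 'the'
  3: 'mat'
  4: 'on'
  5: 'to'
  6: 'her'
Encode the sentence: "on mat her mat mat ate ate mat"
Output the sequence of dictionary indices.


Look up each word in the dictionary:
  'on' -> 4
  'mat' -> 3
  'her' -> 6
  'mat' -> 3
  'mat' -> 3
  'ate' -> 1
  'ate' -> 1
  'mat' -> 3

Encoded: [4, 3, 6, 3, 3, 1, 1, 3]


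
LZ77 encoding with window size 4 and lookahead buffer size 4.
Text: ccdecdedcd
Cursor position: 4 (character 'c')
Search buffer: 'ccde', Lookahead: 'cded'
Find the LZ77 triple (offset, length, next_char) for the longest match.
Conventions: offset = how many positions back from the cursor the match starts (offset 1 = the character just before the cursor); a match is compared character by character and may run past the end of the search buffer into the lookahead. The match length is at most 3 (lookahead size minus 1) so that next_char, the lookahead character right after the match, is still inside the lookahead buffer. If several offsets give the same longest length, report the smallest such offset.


Try each offset into the search buffer:
  offset=1 (pos 3, char 'e'): match length 0
  offset=2 (pos 2, char 'd'): match length 0
  offset=3 (pos 1, char 'c'): match length 3
  offset=4 (pos 0, char 'c'): match length 1
Longest match has length 3 at offset 3.
next_char = character at position 4 + 3 = 7 -> 'd'

Best match: offset=3, length=3 (matching 'cde' starting at position 1)
LZ77 triple: (3, 3, 'd')


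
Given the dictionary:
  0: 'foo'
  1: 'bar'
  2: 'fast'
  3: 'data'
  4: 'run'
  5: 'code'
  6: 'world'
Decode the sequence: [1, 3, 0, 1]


Look up each index in the dictionary:
  1 -> 'bar'
  3 -> 'data'
  0 -> 'foo'
  1 -> 'bar'

Decoded: "bar data foo bar"


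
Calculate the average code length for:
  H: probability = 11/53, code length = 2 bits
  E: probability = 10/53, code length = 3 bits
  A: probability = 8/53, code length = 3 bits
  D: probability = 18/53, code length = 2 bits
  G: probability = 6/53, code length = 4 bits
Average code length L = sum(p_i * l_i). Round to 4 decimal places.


Weighted contributions p_i * l_i:
  H: (11/53) * 2 = 22/53
  E: (10/53) * 3 = 30/53
  A: (8/53) * 3 = 24/53
  D: (18/53) * 2 = 36/53
  G: (6/53) * 4 = 24/53
Sum = (22 + 30 + 24 + 36 + 24)/53 = 136/53

L = 136/53 = 2.5660 bits/symbol


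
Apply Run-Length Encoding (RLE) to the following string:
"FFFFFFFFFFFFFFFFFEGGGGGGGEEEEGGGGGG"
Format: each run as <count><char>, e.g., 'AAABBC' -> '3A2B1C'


Scanning runs left to right:
  i=0: run of 'F' x 17 -> '17F'
  i=17: run of 'E' x 1 -> '1E'
  i=18: run of 'G' x 7 -> '7G'
  i=25: run of 'E' x 4 -> '4E'
  i=29: run of 'G' x 6 -> '6G'

RLE = 17F1E7G4E6G


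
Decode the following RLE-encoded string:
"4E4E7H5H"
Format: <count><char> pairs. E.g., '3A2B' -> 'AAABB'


Expanding each <count><char> pair:
  4E -> 'EEEE'
  4E -> 'EEEE'
  7H -> 'HHHHHHH'
  5H -> 'HHHHH'

Decoded = EEEEEEEEHHHHHHHHHHHH


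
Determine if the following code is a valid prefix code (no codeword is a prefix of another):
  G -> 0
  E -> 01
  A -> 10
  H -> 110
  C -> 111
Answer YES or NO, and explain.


Checking each pair (does one codeword prefix another?):
  G='0' vs E='01': prefix -- VIOLATION

NO -- this is NOT a valid prefix code. G (0) is a prefix of E (01).


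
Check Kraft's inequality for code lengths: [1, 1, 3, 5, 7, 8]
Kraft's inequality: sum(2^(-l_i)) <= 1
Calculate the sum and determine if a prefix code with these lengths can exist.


Sum = 2^(-1) + 2^(-1) + 2^(-3) + 2^(-5) + 2^(-7) + 2^(-8)
    = 0.5 + 0.5 + 0.125 + 0.03125 + 0.0078125 + 0.00390625
    = 299/256 = 1.16796875
Since 1.16796875 > 1, Kraft's inequality is NOT satisfied.
A prefix code with these lengths CANNOT exist.

Kraft sum = 1.16796875. Not satisfied.


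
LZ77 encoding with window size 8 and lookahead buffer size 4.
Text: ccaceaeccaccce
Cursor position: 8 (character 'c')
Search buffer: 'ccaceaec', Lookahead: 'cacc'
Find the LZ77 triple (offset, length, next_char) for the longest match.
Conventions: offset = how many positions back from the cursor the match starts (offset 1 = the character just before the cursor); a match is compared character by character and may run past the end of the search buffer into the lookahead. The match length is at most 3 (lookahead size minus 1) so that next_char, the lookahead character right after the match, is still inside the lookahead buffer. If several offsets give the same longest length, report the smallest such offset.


Try each offset into the search buffer:
  offset=1 (pos 7, char 'c'): match length 1
  offset=2 (pos 6, char 'e'): match length 0
  offset=3 (pos 5, char 'a'): match length 0
  offset=4 (pos 4, char 'e'): match length 0
  offset=5 (pos 3, char 'c'): match length 1
  offset=6 (pos 2, char 'a'): match length 0
  offset=7 (pos 1, char 'c'): match length 3
  offset=8 (pos 0, char 'c'): match length 1
Longest match has length 3 at offset 7.
next_char = character at position 8 + 3 = 11 -> 'c'

Best match: offset=7, length=3 (matching 'cac' starting at position 1)
LZ77 triple: (7, 3, 'c')


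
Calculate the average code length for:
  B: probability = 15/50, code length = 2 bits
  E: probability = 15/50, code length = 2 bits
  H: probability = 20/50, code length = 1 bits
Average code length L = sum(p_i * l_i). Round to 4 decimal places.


Weighted contributions p_i * l_i:
  B: (15/50) * 2 = 30/50
  E: (15/50) * 2 = 30/50
  H: (20/50) * 1 = 20/50
Sum = (30 + 30 + 20)/50 = 80/50

L = 80/50 = 1.6000 bits/symbol


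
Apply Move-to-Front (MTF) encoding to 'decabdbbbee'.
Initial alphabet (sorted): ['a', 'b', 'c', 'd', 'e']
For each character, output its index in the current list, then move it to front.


MTF encoding:
'd': index 3 in ['a', 'b', 'c', 'd', 'e'] -> ['d', 'a', 'b', 'c', 'e']
'e': index 4 in ['d', 'a', 'b', 'c', 'e'] -> ['e', 'd', 'a', 'b', 'c']
'c': index 4 in ['e', 'd', 'a', 'b', 'c'] -> ['c', 'e', 'd', 'a', 'b']
'a': index 3 in ['c', 'e', 'd', 'a', 'b'] -> ['a', 'c', 'e', 'd', 'b']
'b': index 4 in ['a', 'c', 'e', 'd', 'b'] -> ['b', 'a', 'c', 'e', 'd']
'd': index 4 in ['b', 'a', 'c', 'e', 'd'] -> ['d', 'b', 'a', 'c', 'e']
'b': index 1 in ['d', 'b', 'a', 'c', 'e'] -> ['b', 'd', 'a', 'c', 'e']
'b': index 0 in ['b', 'd', 'a', 'c', 'e'] -> ['b', 'd', 'a', 'c', 'e']
'b': index 0 in ['b', 'd', 'a', 'c', 'e'] -> ['b', 'd', 'a', 'c', 'e']
'e': index 4 in ['b', 'd', 'a', 'c', 'e'] -> ['e', 'b', 'd', 'a', 'c']
'e': index 0 in ['e', 'b', 'd', 'a', 'c'] -> ['e', 'b', 'd', 'a', 'c']


Output: [3, 4, 4, 3, 4, 4, 1, 0, 0, 4, 0]


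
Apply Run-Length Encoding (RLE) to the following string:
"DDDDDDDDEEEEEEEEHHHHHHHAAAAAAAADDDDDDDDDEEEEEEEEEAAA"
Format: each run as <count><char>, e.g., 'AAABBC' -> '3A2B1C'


Scanning runs left to right:
  i=0: run of 'D' x 8 -> '8D'
  i=8: run of 'E' x 8 -> '8E'
  i=16: run of 'H' x 7 -> '7H'
  i=23: run of 'A' x 8 -> '8A'
  i=31: run of 'D' x 9 -> '9D'
  i=40: run of 'E' x 9 -> '9E'
  i=49: run of 'A' x 3 -> '3A'

RLE = 8D8E7H8A9D9E3A


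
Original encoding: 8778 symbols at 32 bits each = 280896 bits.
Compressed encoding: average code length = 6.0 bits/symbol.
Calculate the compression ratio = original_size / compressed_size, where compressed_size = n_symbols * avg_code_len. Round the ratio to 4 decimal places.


original_size = n_symbols * orig_bits = 8778 * 32 = 280896 bits
compressed_size = n_symbols * avg_code_len = 8778 * 6.0 = 52668.0 bits
ratio = original_size / compressed_size = 280896 / 52668.0 = 5.3333

Compression ratio = 5.3333


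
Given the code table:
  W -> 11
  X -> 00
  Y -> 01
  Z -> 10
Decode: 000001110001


Decoding:
00 -> X
00 -> X
01 -> Y
11 -> W
00 -> X
01 -> Y


Result: XXYWXY


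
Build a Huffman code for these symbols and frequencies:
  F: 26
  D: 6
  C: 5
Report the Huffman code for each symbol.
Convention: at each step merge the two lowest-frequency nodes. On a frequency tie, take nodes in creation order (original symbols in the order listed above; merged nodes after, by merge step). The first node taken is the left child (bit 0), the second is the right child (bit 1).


Huffman tree construction:
Step 1: Merge C(5) + D(6) = 11
Step 2: Merge (C+D)(11) + F(26) = 37
Read each symbol's code off the tree from the root (left child = 0, right child = 1).

Codes:
  F: 1 (length 1)
  D: 01 (length 2)
  C: 00 (length 2)
Average code length: 48/37 = 1.2973 bits/symbol


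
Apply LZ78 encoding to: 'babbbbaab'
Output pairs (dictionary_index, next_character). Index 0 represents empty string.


LZ78 encoding steps:
Dictionary: {0: ''}
Step 1: w='' (idx 0), next='b' -> output (0, 'b'), add 'b' as idx 1
Step 2: w='' (idx 0), next='a' -> output (0, 'a'), add 'a' as idx 2
Step 3: w='b' (idx 1), next='b' -> output (1, 'b'), add 'bb' as idx 3
Step 4: w='bb' (idx 3), next='a' -> output (3, 'a'), add 'bba' as idx 4
Step 5: w='a' (idx 2), next='b' -> output (2, 'b'), add 'ab' as idx 5


Encoded: [(0, 'b'), (0, 'a'), (1, 'b'), (3, 'a'), (2, 'b')]


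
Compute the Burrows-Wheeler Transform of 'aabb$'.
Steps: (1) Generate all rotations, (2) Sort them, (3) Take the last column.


Rotations (sorted):
  0: $aabb -> last char: b
  1: aabb$ -> last char: $
  2: abb$a -> last char: a
  3: b$aab -> last char: b
  4: bb$aa -> last char: a


BWT = b$aba


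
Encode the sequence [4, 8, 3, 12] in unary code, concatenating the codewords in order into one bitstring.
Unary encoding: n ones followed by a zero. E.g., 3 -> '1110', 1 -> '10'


Encode each number as n ones followed by a terminating 0:
  4 -> 11110 (5 bits)
  8 -> 111111110 (9 bits)
  3 -> 1110 (4 bits)
  12 -> 1111111111110 (13 bits)
Total length = 5 + 9 + 4 + 13 = 31 bits.

Unary([4, 8, 3, 12]) = 1111011111111011101111111111110 (31 bits)


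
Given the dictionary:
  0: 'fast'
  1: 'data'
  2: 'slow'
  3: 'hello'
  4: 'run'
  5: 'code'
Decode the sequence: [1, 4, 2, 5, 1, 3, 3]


Look up each index in the dictionary:
  1 -> 'data'
  4 -> 'run'
  2 -> 'slow'
  5 -> 'code'
  1 -> 'data'
  3 -> 'hello'
  3 -> 'hello'

Decoded: "data run slow code data hello hello"


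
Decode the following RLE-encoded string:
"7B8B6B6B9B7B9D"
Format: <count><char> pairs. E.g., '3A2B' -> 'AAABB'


Expanding each <count><char> pair:
  7B -> 'BBBBBBB'
  8B -> 'BBBBBBBB'
  6B -> 'BBBBBB'
  6B -> 'BBBBBB'
  9B -> 'BBBBBBBBB'
  7B -> 'BBBBBBB'
  9D -> 'DDDDDDDDD'

Decoded = BBBBBBBBBBBBBBBBBBBBBBBBBBBBBBBBBBBBBBBBBBBDDDDDDDDD


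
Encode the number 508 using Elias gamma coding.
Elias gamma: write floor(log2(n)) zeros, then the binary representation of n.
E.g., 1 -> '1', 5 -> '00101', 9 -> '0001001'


num_bits = floor(log2(508)) + 1 = 9
leading_zeros = num_bits - 1 = 8
binary(508) = 111111100

Elias gamma(508) = '00000000' + '111111100' = 00000000111111100 (17 bits)


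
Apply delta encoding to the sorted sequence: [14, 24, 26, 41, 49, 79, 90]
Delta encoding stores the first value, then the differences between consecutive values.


First value: 14
Deltas:
  24 - 14 = 10
  26 - 24 = 2
  41 - 26 = 15
  49 - 41 = 8
  79 - 49 = 30
  90 - 79 = 11


Delta encoded: [14, 10, 2, 15, 8, 30, 11]


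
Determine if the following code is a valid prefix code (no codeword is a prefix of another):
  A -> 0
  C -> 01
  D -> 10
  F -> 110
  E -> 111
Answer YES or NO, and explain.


Checking each pair (does one codeword prefix another?):
  A='0' vs C='01': prefix -- VIOLATION

NO -- this is NOT a valid prefix code. A (0) is a prefix of C (01).


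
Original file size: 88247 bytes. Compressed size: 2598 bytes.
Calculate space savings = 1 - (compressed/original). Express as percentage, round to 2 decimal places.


ratio = compressed/original = 2598/88247 = 0.02944
savings = 1 - ratio = 1 - 0.02944 = 0.97056
as a percentage: 0.97056 * 100 = 97.06%

Space savings = 1 - 2598/88247 = 97.06%


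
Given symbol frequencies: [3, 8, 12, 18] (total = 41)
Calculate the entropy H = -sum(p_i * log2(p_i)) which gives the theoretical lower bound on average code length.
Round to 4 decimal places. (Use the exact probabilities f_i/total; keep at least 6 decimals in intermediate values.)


Per-symbol terms -p_i * log2(p_i) with p_i = f_i/41:
  p = 3/41 = 0.073171: log2(p) = -3.772590, -p*log2(p) = 0.276043
  p = 8/41 = 0.195122: log2(p) = -2.357552, -p*log2(p) = 0.460010
  p = 12/41 = 0.292683: log2(p) = -1.772590, -p*log2(p) = 0.518807
  p = 18/41 = 0.439024: log2(p) = -1.187627, -p*log2(p) = 0.521397
H = 0.276043 + 0.460010 + 0.518807 + 0.521397 = 1.776257

H = 1.7763 bits/symbol


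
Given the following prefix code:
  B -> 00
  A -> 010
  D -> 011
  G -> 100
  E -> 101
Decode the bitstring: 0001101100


Decoding step by step:
Bits 00 -> B
Bits 011 -> D
Bits 011 -> D
Bits 00 -> B


Decoded message: BDDB


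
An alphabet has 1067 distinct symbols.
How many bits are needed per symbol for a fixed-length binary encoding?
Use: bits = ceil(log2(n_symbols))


log2(1067) = 10.0593
Bracket: 2^10 = 1024 < 1067 <= 2^11 = 2048
So ceil(log2(1067)) = 11

bits = ceil(log2(1067)) = ceil(10.0593) = 11 bits


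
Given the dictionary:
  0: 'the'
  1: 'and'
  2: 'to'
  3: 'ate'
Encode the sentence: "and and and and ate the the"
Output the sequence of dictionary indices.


Look up each word in the dictionary:
  'and' -> 1
  'and' -> 1
  'and' -> 1
  'and' -> 1
  'ate' -> 3
  'the' -> 0
  'the' -> 0

Encoded: [1, 1, 1, 1, 3, 0, 0]


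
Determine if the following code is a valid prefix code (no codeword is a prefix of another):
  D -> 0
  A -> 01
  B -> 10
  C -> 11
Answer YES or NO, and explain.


Checking each pair (does one codeword prefix another?):
  D='0' vs A='01': prefix -- VIOLATION

NO -- this is NOT a valid prefix code. D (0) is a prefix of A (01).


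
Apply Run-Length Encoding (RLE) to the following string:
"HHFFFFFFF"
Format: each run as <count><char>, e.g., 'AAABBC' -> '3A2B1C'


Scanning runs left to right:
  i=0: run of 'H' x 2 -> '2H'
  i=2: run of 'F' x 7 -> '7F'

RLE = 2H7F


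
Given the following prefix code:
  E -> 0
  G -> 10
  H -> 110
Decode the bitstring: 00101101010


Decoding step by step:
Bits 0 -> E
Bits 0 -> E
Bits 10 -> G
Bits 110 -> H
Bits 10 -> G
Bits 10 -> G


Decoded message: EEGHGG


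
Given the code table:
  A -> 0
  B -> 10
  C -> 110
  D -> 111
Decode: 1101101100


Decoding:
110 -> C
110 -> C
110 -> C
0 -> A


Result: CCCA


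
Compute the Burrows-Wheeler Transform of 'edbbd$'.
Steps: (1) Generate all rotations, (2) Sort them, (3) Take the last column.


Rotations (sorted):
  0: $edbbd -> last char: d
  1: bbd$ed -> last char: d
  2: bd$edb -> last char: b
  3: d$edbb -> last char: b
  4: dbbd$e -> last char: e
  5: edbbd$ -> last char: $


BWT = ddbbe$


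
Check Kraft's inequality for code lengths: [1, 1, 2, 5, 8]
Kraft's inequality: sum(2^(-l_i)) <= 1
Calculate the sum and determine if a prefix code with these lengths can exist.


Sum = 2^(-1) + 2^(-1) + 2^(-2) + 2^(-5) + 2^(-8)
    = 0.5 + 0.5 + 0.25 + 0.03125 + 0.00390625
    = 329/256 = 1.28515625
Since 1.28515625 > 1, Kraft's inequality is NOT satisfied.
A prefix code with these lengths CANNOT exist.

Kraft sum = 1.28515625. Not satisfied.


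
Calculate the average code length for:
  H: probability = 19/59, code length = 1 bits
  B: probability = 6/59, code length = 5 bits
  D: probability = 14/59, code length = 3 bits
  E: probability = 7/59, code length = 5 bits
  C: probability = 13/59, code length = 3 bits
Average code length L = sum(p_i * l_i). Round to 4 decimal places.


Weighted contributions p_i * l_i:
  H: (19/59) * 1 = 19/59
  B: (6/59) * 5 = 30/59
  D: (14/59) * 3 = 42/59
  E: (7/59) * 5 = 35/59
  C: (13/59) * 3 = 39/59
Sum = (19 + 30 + 42 + 35 + 39)/59 = 165/59

L = 165/59 = 2.7966 bits/symbol


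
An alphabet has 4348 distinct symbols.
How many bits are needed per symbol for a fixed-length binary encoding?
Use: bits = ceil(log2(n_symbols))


log2(4348) = 12.0861
Bracket: 2^12 = 4096 < 4348 <= 2^13 = 8192
So ceil(log2(4348)) = 13

bits = ceil(log2(4348)) = ceil(12.0861) = 13 bits


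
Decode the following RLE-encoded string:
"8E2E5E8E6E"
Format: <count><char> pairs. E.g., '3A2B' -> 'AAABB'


Expanding each <count><char> pair:
  8E -> 'EEEEEEEE'
  2E -> 'EE'
  5E -> 'EEEEE'
  8E -> 'EEEEEEEE'
  6E -> 'EEEEEE'

Decoded = EEEEEEEEEEEEEEEEEEEEEEEEEEEEE


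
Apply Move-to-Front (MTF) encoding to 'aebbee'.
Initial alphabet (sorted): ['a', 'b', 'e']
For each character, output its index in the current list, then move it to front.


MTF encoding:
'a': index 0 in ['a', 'b', 'e'] -> ['a', 'b', 'e']
'e': index 2 in ['a', 'b', 'e'] -> ['e', 'a', 'b']
'b': index 2 in ['e', 'a', 'b'] -> ['b', 'e', 'a']
'b': index 0 in ['b', 'e', 'a'] -> ['b', 'e', 'a']
'e': index 1 in ['b', 'e', 'a'] -> ['e', 'b', 'a']
'e': index 0 in ['e', 'b', 'a'] -> ['e', 'b', 'a']


Output: [0, 2, 2, 0, 1, 0]


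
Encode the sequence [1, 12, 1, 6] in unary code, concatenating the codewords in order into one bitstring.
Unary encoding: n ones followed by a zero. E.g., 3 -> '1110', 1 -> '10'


Encode each number as n ones followed by a terminating 0:
  1 -> 10 (2 bits)
  12 -> 1111111111110 (13 bits)
  1 -> 10 (2 bits)
  6 -> 1111110 (7 bits)
Total length = 2 + 13 + 2 + 7 = 24 bits.

Unary([1, 12, 1, 6]) = 101111111111110101111110 (24 bits)


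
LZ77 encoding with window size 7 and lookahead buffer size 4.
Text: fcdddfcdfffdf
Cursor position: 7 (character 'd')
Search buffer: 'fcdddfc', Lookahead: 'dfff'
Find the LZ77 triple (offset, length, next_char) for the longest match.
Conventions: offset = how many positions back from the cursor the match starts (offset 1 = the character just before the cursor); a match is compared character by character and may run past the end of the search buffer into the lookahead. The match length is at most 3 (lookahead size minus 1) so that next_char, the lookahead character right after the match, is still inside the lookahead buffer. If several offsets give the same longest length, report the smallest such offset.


Try each offset into the search buffer:
  offset=1 (pos 6, char 'c'): match length 0
  offset=2 (pos 5, char 'f'): match length 0
  offset=3 (pos 4, char 'd'): match length 2
  offset=4 (pos 3, char 'd'): match length 1
  offset=5 (pos 2, char 'd'): match length 1
  offset=6 (pos 1, char 'c'): match length 0
  offset=7 (pos 0, char 'f'): match length 0
Longest match has length 2 at offset 3.
next_char = character at position 7 + 2 = 9 -> 'f'

Best match: offset=3, length=2 (matching 'df' starting at position 4)
LZ77 triple: (3, 2, 'f')


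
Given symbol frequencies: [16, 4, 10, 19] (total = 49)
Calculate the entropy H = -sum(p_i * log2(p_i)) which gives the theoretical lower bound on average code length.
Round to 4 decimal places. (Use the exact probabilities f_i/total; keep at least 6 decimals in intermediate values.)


Per-symbol terms -p_i * log2(p_i) with p_i = f_i/49:
  p = 16/49 = 0.326531: log2(p) = -1.614710, -p*log2(p) = 0.527252
  p = 4/49 = 0.081633: log2(p) = -3.614710, -p*log2(p) = 0.295078
  p = 10/49 = 0.204082: log2(p) = -2.292782, -p*log2(p) = 0.467915
  p = 19/49 = 0.387755: log2(p) = -1.366782, -p*log2(p) = 0.529977
H = 0.527252 + 0.295078 + 0.467915 + 0.529977 = 1.820222

H = 1.8202 bits/symbol


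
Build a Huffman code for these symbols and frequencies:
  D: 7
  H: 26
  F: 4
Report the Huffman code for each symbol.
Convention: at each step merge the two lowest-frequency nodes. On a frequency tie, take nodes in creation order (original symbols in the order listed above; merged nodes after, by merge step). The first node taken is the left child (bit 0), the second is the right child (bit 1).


Huffman tree construction:
Step 1: Merge F(4) + D(7) = 11
Step 2: Merge (F+D)(11) + H(26) = 37
Read each symbol's code off the tree from the root (left child = 0, right child = 1).

Codes:
  D: 01 (length 2)
  H: 1 (length 1)
  F: 00 (length 2)
Average code length: 48/37 = 1.2973 bits/symbol


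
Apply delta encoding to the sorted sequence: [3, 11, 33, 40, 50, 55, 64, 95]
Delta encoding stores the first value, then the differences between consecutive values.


First value: 3
Deltas:
  11 - 3 = 8
  33 - 11 = 22
  40 - 33 = 7
  50 - 40 = 10
  55 - 50 = 5
  64 - 55 = 9
  95 - 64 = 31


Delta encoded: [3, 8, 22, 7, 10, 5, 9, 31]


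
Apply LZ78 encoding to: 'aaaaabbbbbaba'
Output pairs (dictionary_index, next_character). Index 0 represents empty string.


LZ78 encoding steps:
Dictionary: {0: ''}
Step 1: w='' (idx 0), next='a' -> output (0, 'a'), add 'a' as idx 1
Step 2: w='a' (idx 1), next='a' -> output (1, 'a'), add 'aa' as idx 2
Step 3: w='aa' (idx 2), next='b' -> output (2, 'b'), add 'aab' as idx 3
Step 4: w='' (idx 0), next='b' -> output (0, 'b'), add 'b' as idx 4
Step 5: w='b' (idx 4), next='b' -> output (4, 'b'), add 'bb' as idx 5
Step 6: w='b' (idx 4), next='a' -> output (4, 'a'), add 'ba' as idx 6
Step 7: w='ba' (idx 6), end of input -> output (6, '')


Encoded: [(0, 'a'), (1, 'a'), (2, 'b'), (0, 'b'), (4, 'b'), (4, 'a'), (6, '')]


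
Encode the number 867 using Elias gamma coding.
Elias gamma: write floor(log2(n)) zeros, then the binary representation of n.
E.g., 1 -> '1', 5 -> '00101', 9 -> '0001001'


num_bits = floor(log2(867)) + 1 = 10
leading_zeros = num_bits - 1 = 9
binary(867) = 1101100011

Elias gamma(867) = '000000000' + '1101100011' = 0000000001101100011 (19 bits)


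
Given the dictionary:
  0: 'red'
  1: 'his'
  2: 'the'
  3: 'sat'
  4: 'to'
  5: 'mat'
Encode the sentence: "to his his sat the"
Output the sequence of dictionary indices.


Look up each word in the dictionary:
  'to' -> 4
  'his' -> 1
  'his' -> 1
  'sat' -> 3
  'the' -> 2

Encoded: [4, 1, 1, 3, 2]


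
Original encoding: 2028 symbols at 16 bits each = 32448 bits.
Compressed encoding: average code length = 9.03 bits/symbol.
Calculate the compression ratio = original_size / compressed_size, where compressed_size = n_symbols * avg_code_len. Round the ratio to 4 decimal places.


original_size = n_symbols * orig_bits = 2028 * 16 = 32448 bits
compressed_size = n_symbols * avg_code_len = 2028 * 9.03 = 18312.84 bits
ratio = original_size / compressed_size = 32448 / 18312.84 = 1.7719

Compression ratio = 1.7719


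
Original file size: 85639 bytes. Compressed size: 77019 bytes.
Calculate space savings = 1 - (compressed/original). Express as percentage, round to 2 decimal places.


ratio = compressed/original = 77019/85639 = 0.899345
savings = 1 - ratio = 1 - 0.899345 = 0.100655
as a percentage: 0.100655 * 100 = 10.07%

Space savings = 1 - 77019/85639 = 10.07%


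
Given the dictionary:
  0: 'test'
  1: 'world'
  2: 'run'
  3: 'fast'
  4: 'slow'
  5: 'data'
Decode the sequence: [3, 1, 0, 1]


Look up each index in the dictionary:
  3 -> 'fast'
  1 -> 'world'
  0 -> 'test'
  1 -> 'world'

Decoded: "fast world test world"


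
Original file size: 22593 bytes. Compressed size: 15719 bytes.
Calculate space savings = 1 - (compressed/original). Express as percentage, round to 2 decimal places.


ratio = compressed/original = 15719/22593 = 0.695746
savings = 1 - ratio = 1 - 0.695746 = 0.304254
as a percentage: 0.304254 * 100 = 30.43%

Space savings = 1 - 15719/22593 = 30.43%


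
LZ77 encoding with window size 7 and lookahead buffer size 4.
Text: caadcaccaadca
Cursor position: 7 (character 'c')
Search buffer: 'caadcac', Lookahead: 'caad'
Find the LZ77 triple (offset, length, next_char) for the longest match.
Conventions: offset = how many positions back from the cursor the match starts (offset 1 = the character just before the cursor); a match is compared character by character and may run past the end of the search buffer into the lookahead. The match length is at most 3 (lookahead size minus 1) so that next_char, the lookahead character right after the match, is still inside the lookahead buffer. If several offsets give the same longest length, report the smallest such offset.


Try each offset into the search buffer:
  offset=1 (pos 6, char 'c'): match length 1
  offset=2 (pos 5, char 'a'): match length 0
  offset=3 (pos 4, char 'c'): match length 2
  offset=4 (pos 3, char 'd'): match length 0
  offset=5 (pos 2, char 'a'): match length 0
  offset=6 (pos 1, char 'a'): match length 0
  offset=7 (pos 0, char 'c'): match length 3
Longest match has length 3 at offset 7.
next_char = character at position 7 + 3 = 10 -> 'd'

Best match: offset=7, length=3 (matching 'caa' starting at position 0)
LZ77 triple: (7, 3, 'd')


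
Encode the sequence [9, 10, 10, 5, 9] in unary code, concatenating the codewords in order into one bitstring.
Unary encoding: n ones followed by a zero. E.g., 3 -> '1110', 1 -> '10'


Encode each number as n ones followed by a terminating 0:
  9 -> 1111111110 (10 bits)
  10 -> 11111111110 (11 bits)
  10 -> 11111111110 (11 bits)
  5 -> 111110 (6 bits)
  9 -> 1111111110 (10 bits)
Total length = 10 + 11 + 11 + 6 + 10 = 48 bits.

Unary([9, 10, 10, 5, 9]) = 111111111011111111110111111111101111101111111110 (48 bits)


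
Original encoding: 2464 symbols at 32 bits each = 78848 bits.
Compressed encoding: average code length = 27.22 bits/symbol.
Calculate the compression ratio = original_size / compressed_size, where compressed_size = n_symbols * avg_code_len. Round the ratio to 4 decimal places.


original_size = n_symbols * orig_bits = 2464 * 32 = 78848 bits
compressed_size = n_symbols * avg_code_len = 2464 * 27.22 = 67070.08 bits
ratio = original_size / compressed_size = 78848 / 67070.08 = 1.1756

Compression ratio = 1.1756


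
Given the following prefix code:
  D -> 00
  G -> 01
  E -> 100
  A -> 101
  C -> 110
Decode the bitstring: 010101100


Decoding step by step:
Bits 01 -> G
Bits 01 -> G
Bits 01 -> G
Bits 100 -> E


Decoded message: GGGE
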